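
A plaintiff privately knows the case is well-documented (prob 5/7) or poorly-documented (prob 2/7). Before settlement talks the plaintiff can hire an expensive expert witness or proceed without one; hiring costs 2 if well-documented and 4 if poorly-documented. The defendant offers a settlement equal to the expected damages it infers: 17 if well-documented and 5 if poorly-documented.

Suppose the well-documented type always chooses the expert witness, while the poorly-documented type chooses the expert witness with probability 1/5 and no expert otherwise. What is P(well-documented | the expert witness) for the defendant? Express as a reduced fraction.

P(the expert witness) = (5/7)·1 + (2/7)·(1/5) = 27/35.
By Bayes' rule, P(well-documented | the expert witness) = (5/7) / (27/35) = 25/27.

25/27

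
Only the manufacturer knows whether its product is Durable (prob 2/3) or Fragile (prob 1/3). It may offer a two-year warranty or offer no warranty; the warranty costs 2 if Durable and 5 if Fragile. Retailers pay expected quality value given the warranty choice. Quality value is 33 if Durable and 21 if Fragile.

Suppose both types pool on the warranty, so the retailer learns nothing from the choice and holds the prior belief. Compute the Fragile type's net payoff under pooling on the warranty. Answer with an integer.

24

Pooled price = 2/3·33 + 1/3·21 = 29.
Fragile pays cost 5 for the warranty, so net payoff = 29 − 5 = 24.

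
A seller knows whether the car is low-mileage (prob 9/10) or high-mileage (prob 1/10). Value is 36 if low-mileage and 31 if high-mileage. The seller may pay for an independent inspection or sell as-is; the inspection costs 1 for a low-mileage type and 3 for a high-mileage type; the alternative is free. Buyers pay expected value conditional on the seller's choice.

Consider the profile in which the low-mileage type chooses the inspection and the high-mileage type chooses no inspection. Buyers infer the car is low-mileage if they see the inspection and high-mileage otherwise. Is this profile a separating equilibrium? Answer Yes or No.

No

Under these beliefs, the inspection earns price 36 and no inspection earns price 31.
low-mileage: the inspection nets 36 − 1 = 35; no inspection nets 31. low-mileage prefers the inspection.
high-mileage: the inspection nets 36 − 3 = 33; no inspection nets 31. high-mileage would deviate to the inspection.
high-mileage has a profitable deviation, so the profile is not an equilibrium.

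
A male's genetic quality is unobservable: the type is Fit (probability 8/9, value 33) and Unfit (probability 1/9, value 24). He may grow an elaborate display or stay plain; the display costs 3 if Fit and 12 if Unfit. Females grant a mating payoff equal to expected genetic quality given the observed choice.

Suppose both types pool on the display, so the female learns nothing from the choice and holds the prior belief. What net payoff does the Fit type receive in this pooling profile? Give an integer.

Pooled mating payoff = 8/9·33 + 1/9·24 = 32.
Fit pays cost 3 for the display, so net payoff = 32 − 3 = 29.

29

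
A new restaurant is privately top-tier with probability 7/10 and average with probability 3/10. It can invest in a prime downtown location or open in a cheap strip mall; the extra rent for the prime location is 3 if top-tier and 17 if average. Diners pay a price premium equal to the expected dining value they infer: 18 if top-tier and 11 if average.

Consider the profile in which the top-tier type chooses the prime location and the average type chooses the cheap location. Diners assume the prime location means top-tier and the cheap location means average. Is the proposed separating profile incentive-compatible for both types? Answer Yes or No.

Yes

Under these beliefs, the prime location earns price premium 18 and the cheap location earns price premium 11.
top-tier: the prime location nets 18 − 3 = 15; the cheap location nets 11. top-tier prefers the prime location.
average: the prime location nets 18 − 17 = 1; the cheap location nets 11. average prefers the cheap location.
Neither type deviates, so the separating profile is an equilibrium.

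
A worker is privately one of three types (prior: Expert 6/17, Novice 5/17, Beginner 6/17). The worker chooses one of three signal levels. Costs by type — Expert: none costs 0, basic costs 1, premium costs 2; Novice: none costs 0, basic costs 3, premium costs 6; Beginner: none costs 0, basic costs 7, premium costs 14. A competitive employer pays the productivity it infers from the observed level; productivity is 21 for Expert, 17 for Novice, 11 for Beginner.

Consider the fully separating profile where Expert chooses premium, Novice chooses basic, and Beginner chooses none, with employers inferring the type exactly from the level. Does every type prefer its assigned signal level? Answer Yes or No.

No

Separating wages: premium → 21, basic → 17, none → 11.
Expert (assigned premium): none: 11 − 0 = 11; basic: 17 − 1 = 16; premium: 21 − 2 = 19. Expert stays.
Novice (assigned basic): none: 11 − 0 = 11; basic: 17 − 3 = 14; premium: 21 − 6 = 15. Novice prefers premium.
Beginner (assigned none): none: 11 − 0 = 11; basic: 17 − 7 = 10; premium: 21 − 14 = 7. Beginner stays.
At least one type deviates; the separating profile fails.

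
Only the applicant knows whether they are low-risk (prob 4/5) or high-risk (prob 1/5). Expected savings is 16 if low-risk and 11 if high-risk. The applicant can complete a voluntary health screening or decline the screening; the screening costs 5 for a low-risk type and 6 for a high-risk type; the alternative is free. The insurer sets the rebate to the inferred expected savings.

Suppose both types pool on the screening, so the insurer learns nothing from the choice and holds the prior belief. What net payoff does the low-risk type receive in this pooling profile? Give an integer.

10

Pooled rebate = 4/5·16 + 1/5·11 = 15.
low-risk pays cost 5 for the screening, so net payoff = 15 − 5 = 10.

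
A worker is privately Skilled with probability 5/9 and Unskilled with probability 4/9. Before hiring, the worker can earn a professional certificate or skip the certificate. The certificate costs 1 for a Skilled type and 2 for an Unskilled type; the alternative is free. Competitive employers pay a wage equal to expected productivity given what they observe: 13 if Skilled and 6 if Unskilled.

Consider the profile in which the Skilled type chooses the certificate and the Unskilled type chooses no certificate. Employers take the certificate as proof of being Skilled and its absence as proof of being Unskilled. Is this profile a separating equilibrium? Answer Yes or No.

Under these beliefs, the certificate earns wage 13 and no certificate earns wage 6.
Skilled: the certificate nets 13 − 1 = 12; no certificate nets 6. Skilled prefers the certificate.
Unskilled: the certificate nets 13 − 2 = 11; no certificate nets 6. Unskilled would deviate to the certificate.
Unskilled has a profitable deviation, so the profile is not an equilibrium.

No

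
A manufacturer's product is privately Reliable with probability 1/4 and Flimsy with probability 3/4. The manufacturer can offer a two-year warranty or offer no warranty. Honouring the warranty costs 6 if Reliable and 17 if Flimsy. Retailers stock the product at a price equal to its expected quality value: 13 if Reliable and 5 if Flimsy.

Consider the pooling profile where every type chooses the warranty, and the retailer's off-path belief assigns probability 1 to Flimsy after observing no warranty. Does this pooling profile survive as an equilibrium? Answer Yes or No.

No

On path, the retailer holds the prior and pays 1/4·13 + 3/4·5 = 7. Off path (no warranty), believing Flimsy, it pays 5.
Reliable: the warranty nets 7 − 6 = 1; no warranty nets 5. Reliable would deviate.
Flimsy: the warranty nets 7 − 17 = -10; no warranty nets 5. Flimsy would deviate.
A type deviates, so pooling fails.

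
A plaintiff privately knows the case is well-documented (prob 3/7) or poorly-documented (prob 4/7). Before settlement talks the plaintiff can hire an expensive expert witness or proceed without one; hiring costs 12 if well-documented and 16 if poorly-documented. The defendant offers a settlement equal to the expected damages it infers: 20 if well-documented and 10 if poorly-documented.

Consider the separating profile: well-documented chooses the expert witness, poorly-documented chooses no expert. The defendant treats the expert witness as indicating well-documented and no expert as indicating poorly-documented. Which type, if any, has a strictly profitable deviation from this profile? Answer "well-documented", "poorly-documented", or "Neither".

The expert witness pays 20; no expert pays 10.
well-documented: assigned the expert witness, nets 20 − 12 = 8; deviating to no expert nets 10.
poorly-documented: assigned no expert, nets 10; deviating to the expert witness nets 20 − 16 = 4.
The well-documented type gains 2 by deviating.

well-documented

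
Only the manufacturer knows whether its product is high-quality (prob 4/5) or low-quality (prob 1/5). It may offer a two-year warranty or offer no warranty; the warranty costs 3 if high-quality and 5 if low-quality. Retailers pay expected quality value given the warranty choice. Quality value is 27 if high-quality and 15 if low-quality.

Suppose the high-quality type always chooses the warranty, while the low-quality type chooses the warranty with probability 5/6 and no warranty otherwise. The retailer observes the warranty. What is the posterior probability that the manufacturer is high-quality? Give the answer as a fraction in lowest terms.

24/29

P(the warranty) = (4/5)·1 + (1/5)·(5/6) = 29/30.
By Bayes' rule, P(high-quality | the warranty) = (4/5) / (29/30) = 24/29.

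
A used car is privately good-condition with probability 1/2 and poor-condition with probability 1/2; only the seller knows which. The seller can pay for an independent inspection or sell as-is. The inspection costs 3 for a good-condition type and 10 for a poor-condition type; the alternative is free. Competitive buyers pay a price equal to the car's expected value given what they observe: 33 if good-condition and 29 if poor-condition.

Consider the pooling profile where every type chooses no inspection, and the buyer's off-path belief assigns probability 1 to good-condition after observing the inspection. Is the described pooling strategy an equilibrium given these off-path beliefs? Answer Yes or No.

On path, the buyer holds the prior and pays 1/2·33 + 1/2·29 = 31. Off path (the inspection), believing good-condition, it pays 33.
good-condition: no inspection nets 31; the inspection nets 33 − 3 = 30. good-condition stays.
poor-condition: no inspection nets 31; the inspection nets 33 − 10 = 23. poor-condition stays.
No type deviates, so pooling is sustained.

Yes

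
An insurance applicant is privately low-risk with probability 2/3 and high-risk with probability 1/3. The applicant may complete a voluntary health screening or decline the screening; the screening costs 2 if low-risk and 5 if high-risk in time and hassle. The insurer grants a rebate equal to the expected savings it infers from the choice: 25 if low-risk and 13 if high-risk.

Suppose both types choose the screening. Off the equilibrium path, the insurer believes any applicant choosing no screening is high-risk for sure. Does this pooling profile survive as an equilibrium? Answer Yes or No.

On path, the insurer holds the prior and pays 2/3·25 + 1/3·13 = 21. Off path (no screening), believing high-risk, it pays 13.
low-risk: the screening nets 21 − 2 = 19; no screening nets 13. low-risk stays.
high-risk: the screening nets 21 − 5 = 16; no screening nets 13. high-risk stays.
No type deviates, so pooling is sustained.

Yes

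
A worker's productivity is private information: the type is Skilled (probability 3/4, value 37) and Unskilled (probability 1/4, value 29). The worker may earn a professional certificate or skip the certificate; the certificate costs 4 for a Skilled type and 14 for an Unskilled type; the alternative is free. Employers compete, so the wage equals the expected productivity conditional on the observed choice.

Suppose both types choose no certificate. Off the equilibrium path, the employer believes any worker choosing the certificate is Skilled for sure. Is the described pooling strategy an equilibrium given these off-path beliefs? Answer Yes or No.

On path, the employer holds the prior and pays 3/4·37 + 1/4·29 = 35. Off path (the certificate), believing Skilled, it pays 37.
Skilled: no certificate nets 35; the certificate nets 37 − 4 = 33. Skilled stays.
Unskilled: no certificate nets 35; the certificate nets 37 − 14 = 23. Unskilled stays.
No type deviates, so pooling is sustained.

Yes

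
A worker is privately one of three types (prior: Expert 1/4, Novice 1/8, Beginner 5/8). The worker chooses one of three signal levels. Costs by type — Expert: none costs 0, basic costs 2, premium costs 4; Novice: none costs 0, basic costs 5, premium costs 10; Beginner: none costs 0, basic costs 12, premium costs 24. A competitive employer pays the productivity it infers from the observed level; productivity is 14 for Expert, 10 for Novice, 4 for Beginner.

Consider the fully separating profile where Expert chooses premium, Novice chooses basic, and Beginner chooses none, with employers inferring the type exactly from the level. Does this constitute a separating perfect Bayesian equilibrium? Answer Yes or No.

Yes

Separating wages: premium → 14, basic → 10, none → 4.
Expert (assigned premium): none: 4 − 0 = 4; basic: 10 − 2 = 8; premium: 14 − 4 = 10. Expert stays.
Novice (assigned basic): none: 4 − 0 = 4; basic: 10 − 5 = 5; premium: 14 − 10 = 4. Novice stays.
Beginner (assigned none): none: 4 − 0 = 4; basic: 10 − 12 = -2; premium: 14 − 24 = -10. Beginner stays.
Every type prefers its assigned level; separation holds.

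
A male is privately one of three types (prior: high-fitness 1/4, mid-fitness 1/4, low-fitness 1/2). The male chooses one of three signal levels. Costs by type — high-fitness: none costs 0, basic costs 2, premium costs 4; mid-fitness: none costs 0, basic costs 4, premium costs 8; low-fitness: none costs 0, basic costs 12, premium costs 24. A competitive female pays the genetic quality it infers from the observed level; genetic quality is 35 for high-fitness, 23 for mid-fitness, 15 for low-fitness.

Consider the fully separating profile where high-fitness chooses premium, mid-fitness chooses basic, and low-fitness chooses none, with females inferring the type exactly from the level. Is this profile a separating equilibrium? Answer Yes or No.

Separating mating payoffs: premium → 35, basic → 23, none → 15.
high-fitness (assigned premium): none: 15 − 0 = 15; basic: 23 − 2 = 21; premium: 35 − 4 = 31. high-fitness stays.
mid-fitness (assigned basic): none: 15 − 0 = 15; basic: 23 − 4 = 19; premium: 35 − 8 = 27. mid-fitness prefers premium.
low-fitness (assigned none): none: 15 − 0 = 15; basic: 23 − 12 = 11; premium: 35 − 24 = 11. low-fitness stays.
At least one type deviates; the separating profile fails.

No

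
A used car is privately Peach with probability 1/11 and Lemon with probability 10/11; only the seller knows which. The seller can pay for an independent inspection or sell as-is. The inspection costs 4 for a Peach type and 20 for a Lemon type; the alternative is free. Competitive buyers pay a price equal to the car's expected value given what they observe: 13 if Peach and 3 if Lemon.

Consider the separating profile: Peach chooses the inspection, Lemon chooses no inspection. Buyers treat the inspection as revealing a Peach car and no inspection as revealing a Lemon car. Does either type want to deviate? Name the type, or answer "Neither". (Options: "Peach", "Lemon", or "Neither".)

Neither

The inspection pays 13; no inspection pays 3.
Peach: assigned the inspection, nets 13 − 4 = 9; deviating to no inspection nets 3.
Lemon: assigned no inspection, nets 3; deviating to the inspection nets 13 − 20 = -7.
Both types strictly prefer their assigned action; no profitable deviation.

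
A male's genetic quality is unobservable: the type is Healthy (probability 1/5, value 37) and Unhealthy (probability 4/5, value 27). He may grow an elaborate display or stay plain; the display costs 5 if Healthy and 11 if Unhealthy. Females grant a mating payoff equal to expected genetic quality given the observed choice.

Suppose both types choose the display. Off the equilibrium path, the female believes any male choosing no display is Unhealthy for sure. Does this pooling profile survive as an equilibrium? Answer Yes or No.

No

On path, the female holds the prior and pays 1/5·37 + 4/5·27 = 29. Off path (no display), believing Unhealthy, it pays 27.
Healthy: the display nets 29 − 5 = 24; no display nets 27. Healthy would deviate.
Unhealthy: the display nets 29 − 11 = 18; no display nets 27. Unhealthy would deviate.
A type deviates, so pooling fails.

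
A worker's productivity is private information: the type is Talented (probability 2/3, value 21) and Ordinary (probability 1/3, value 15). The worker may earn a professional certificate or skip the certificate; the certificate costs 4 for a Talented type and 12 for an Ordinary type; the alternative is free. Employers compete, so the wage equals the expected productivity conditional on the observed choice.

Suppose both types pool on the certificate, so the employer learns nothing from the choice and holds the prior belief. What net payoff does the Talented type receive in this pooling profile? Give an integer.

Pooled wage = 2/3·21 + 1/3·15 = 19.
Talented pays cost 4 for the certificate, so net payoff = 19 − 4 = 15.

15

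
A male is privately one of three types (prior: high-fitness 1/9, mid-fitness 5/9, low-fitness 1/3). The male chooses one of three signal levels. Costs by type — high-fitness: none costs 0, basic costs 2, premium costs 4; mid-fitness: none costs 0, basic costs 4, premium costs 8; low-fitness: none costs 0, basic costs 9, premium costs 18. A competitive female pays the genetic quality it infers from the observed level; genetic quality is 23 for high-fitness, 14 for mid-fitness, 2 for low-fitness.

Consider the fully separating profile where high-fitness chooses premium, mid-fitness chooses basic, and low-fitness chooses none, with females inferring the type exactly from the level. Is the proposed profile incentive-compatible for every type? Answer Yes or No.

Separating mating payoffs: premium → 23, basic → 14, none → 2.
high-fitness (assigned premium): none: 2 − 0 = 2; basic: 14 − 2 = 12; premium: 23 − 4 = 19. high-fitness stays.
mid-fitness (assigned basic): none: 2 − 0 = 2; basic: 14 − 4 = 10; premium: 23 − 8 = 15. mid-fitness prefers premium.
low-fitness (assigned none): none: 2 − 0 = 2; basic: 14 − 9 = 5; premium: 23 − 18 = 5. low-fitness prefers basic.
At least one type deviates; the separating profile fails.

No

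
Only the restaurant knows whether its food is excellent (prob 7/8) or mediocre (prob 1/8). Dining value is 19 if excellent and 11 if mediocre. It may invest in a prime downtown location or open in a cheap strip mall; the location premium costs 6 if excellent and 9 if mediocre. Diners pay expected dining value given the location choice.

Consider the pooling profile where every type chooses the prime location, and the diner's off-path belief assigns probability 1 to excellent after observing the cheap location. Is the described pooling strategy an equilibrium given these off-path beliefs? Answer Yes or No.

On path, the diner holds the prior and pays 7/8·19 + 1/8·11 = 18. Off path (the cheap location), believing excellent, it pays 19.
excellent: the prime location nets 18 − 6 = 12; the cheap location nets 19. excellent would deviate.
mediocre: the prime location nets 18 − 9 = 9; the cheap location nets 19. mediocre would deviate.
A type deviates, so pooling fails.

No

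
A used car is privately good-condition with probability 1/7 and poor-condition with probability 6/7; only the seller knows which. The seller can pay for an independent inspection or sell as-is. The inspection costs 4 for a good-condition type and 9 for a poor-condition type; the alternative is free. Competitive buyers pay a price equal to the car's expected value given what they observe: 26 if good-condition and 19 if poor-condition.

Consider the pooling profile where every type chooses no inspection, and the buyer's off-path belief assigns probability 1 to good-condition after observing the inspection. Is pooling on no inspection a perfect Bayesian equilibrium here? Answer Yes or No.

No

On path, the buyer holds the prior and pays 1/7·26 + 6/7·19 = 20. Off path (the inspection), believing good-condition, it pays 26.
good-condition: no inspection nets 20; the inspection nets 26 − 4 = 22. good-condition would deviate.
poor-condition: no inspection nets 20; the inspection nets 26 − 9 = 17. poor-condition stays.
A type deviates, so pooling fails.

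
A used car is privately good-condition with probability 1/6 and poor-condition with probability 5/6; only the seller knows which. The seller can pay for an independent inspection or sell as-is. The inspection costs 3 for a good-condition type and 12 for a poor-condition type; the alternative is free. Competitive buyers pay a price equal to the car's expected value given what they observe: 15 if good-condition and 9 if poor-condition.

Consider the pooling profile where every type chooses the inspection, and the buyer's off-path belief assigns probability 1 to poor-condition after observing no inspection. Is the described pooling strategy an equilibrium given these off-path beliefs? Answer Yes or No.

On path, the buyer holds the prior and pays 1/6·15 + 5/6·9 = 10. Off path (no inspection), believing poor-condition, it pays 9.
good-condition: the inspection nets 10 − 3 = 7; no inspection nets 9. good-condition would deviate.
poor-condition: the inspection nets 10 − 12 = -2; no inspection nets 9. poor-condition would deviate.
A type deviates, so pooling fails.

No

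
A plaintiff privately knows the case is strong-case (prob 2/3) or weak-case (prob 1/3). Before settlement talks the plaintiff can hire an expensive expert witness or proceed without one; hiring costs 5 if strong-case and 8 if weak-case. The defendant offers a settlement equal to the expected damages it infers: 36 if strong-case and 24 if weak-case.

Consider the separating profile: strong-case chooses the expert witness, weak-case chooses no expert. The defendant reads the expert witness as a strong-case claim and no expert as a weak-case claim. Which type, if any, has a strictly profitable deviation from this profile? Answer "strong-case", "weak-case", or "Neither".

weak-case

The expert witness pays 36; no expert pays 24.
strong-case: assigned the expert witness, nets 36 − 5 = 31; deviating to no expert nets 24.
weak-case: assigned no expert, nets 24; deviating to the expert witness nets 36 − 8 = 28.
The weak-case type gains 4 by deviating.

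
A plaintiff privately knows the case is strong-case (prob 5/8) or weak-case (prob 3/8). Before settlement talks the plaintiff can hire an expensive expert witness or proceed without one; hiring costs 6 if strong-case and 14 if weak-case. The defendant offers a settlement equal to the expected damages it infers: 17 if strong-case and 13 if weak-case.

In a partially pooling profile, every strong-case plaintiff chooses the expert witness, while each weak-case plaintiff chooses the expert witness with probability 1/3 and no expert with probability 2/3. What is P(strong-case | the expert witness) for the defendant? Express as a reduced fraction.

5/6

P(the expert witness) = (5/8)·1 + (3/8)·(1/3) = 3/4.
By Bayes' rule, P(strong-case | the expert witness) = (5/8) / (3/4) = 5/6.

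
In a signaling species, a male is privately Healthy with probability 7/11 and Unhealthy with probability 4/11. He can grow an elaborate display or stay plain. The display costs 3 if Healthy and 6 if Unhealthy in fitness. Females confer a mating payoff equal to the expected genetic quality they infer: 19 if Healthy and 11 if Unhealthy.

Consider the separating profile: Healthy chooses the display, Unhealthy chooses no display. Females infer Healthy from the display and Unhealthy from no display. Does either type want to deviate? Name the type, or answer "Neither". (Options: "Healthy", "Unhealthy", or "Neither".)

Unhealthy

The display pays 19; no display pays 11.
Healthy: assigned the display, nets 19 − 3 = 16; deviating to no display nets 11.
Unhealthy: assigned no display, nets 11; deviating to the display nets 19 − 6 = 13.
The Unhealthy type gains 2 by deviating.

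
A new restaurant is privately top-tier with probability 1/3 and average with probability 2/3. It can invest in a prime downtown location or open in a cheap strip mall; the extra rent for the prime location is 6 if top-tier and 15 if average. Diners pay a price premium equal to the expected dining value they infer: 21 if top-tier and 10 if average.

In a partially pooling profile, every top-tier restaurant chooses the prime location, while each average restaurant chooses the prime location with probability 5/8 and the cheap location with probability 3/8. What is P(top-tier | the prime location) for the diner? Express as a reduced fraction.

P(the prime location) = (1/3)·1 + (2/3)·(5/8) = 3/4.
By Bayes' rule, P(top-tier | the prime location) = (1/3) / (3/4) = 4/9.

4/9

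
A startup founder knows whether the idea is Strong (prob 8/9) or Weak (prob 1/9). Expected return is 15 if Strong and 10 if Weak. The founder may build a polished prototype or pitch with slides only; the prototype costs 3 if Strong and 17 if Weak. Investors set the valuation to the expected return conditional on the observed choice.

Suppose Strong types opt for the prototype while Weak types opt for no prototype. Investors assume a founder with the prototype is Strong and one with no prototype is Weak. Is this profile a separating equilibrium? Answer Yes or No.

Under these beliefs, the prototype earns valuation 15 and no prototype earns valuation 10.
Strong: the prototype nets 15 − 3 = 12; no prototype nets 10. Strong prefers the prototype.
Weak: the prototype nets 15 − 17 = -2; no prototype nets 10. Weak prefers no prototype.
Neither type deviates, so the separating profile is an equilibrium.

Yes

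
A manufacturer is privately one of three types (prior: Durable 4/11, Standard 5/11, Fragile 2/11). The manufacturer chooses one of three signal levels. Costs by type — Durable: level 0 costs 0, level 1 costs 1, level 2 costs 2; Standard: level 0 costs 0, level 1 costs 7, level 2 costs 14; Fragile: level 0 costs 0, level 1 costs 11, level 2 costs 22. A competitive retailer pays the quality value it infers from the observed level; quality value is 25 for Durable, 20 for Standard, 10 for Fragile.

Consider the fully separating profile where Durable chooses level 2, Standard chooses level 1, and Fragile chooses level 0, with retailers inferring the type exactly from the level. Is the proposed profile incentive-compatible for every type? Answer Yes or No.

Separating prices: level 2 → 25, level 1 → 20, level 0 → 10.
Durable (assigned level 2): level 0: 10 − 0 = 10; level 1: 20 − 1 = 19; level 2: 25 − 2 = 23. Durable stays.
Standard (assigned level 1): level 0: 10 − 0 = 10; level 1: 20 − 7 = 13; level 2: 25 − 14 = 11. Standard stays.
Fragile (assigned level 0): level 0: 10 − 0 = 10; level 1: 20 − 11 = 9; level 2: 25 − 22 = 3. Fragile stays.
Every type prefers its assigned level; separation holds.

Yes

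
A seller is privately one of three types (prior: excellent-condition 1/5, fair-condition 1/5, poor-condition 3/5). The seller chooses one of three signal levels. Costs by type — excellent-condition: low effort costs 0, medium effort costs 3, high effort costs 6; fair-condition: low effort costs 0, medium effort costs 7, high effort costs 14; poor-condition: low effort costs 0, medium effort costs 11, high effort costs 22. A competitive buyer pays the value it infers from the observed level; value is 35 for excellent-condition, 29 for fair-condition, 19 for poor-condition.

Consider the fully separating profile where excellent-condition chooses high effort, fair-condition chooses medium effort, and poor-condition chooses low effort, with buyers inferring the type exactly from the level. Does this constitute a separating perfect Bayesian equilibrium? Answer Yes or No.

Yes

Separating prices: high effort → 35, medium effort → 29, low effort → 19.
excellent-condition (assigned high effort): low effort: 19 − 0 = 19; medium effort: 29 − 3 = 26; high effort: 35 − 6 = 29. excellent-condition stays.
fair-condition (assigned medium effort): low effort: 19 − 0 = 19; medium effort: 29 − 7 = 22; high effort: 35 − 14 = 21. fair-condition stays.
poor-condition (assigned low effort): low effort: 19 − 0 = 19; medium effort: 29 − 11 = 18; high effort: 35 − 22 = 13. poor-condition stays.
Every type prefers its assigned level; separation holds.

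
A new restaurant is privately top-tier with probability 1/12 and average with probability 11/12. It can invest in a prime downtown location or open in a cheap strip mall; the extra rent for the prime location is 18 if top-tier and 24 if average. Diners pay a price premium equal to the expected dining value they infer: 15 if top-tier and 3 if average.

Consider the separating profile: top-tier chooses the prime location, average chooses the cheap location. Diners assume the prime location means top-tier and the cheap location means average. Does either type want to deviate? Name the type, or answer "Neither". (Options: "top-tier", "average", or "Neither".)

The prime location pays 15; the cheap location pays 3.
top-tier: assigned the prime location, nets 15 − 18 = -3; deviating to the cheap location nets 3.
average: assigned the cheap location, nets 3; deviating to the prime location nets 15 − 24 = -9.
The top-tier type gains 6 by deviating.

top-tier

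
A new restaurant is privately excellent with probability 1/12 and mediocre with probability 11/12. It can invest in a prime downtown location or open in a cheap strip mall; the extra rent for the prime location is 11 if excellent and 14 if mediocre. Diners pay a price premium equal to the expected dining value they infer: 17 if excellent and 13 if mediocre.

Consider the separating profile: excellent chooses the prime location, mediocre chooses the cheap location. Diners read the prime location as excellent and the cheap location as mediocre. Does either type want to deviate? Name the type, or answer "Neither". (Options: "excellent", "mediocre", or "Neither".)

The prime location pays 17; the cheap location pays 13.
excellent: assigned the prime location, nets 17 − 11 = 6; deviating to the cheap location nets 13.
mediocre: assigned the cheap location, nets 13; deviating to the prime location nets 17 − 14 = 3.
The excellent type gains 7 by deviating.

excellent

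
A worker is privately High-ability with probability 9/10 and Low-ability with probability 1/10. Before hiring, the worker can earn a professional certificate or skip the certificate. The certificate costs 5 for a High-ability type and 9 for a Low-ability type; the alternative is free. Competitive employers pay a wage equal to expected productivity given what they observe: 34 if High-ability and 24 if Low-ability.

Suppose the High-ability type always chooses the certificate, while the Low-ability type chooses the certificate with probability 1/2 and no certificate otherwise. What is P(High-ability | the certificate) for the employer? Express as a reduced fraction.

P(the certificate) = (9/10)·1 + (1/10)·(1/2) = 19/20.
By Bayes' rule, P(High-ability | the certificate) = (9/10) / (19/20) = 18/19.

18/19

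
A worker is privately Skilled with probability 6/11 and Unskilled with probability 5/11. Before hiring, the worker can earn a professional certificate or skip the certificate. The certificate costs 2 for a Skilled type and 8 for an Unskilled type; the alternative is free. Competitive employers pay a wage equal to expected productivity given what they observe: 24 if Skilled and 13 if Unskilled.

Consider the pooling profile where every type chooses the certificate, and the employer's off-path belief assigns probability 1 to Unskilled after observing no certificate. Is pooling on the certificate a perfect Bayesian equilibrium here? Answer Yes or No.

No

On path, the employer holds the prior and pays 6/11·24 + 5/11·13 = 19. Off path (no certificate), believing Unskilled, it pays 13.
Skilled: the certificate nets 19 − 2 = 17; no certificate nets 13. Skilled stays.
Unskilled: the certificate nets 19 − 8 = 11; no certificate nets 13. Unskilled would deviate.
A type deviates, so pooling fails.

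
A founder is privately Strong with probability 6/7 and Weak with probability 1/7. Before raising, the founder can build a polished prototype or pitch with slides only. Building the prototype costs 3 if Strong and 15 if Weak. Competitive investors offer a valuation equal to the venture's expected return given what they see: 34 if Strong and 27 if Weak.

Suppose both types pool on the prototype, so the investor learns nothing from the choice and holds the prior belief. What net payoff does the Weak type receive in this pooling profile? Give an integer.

18

Pooled valuation = 6/7·34 + 1/7·27 = 33.
Weak pays cost 15 for the prototype, so net payoff = 33 − 15 = 18.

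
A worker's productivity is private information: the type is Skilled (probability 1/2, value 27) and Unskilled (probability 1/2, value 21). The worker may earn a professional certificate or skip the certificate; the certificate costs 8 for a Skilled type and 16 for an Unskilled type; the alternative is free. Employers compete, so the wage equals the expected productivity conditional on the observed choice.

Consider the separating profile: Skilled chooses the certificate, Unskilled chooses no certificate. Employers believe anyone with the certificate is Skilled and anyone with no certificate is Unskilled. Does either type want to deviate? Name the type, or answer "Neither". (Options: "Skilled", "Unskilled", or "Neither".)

The certificate pays 27; no certificate pays 21.
Skilled: assigned the certificate, nets 27 − 8 = 19; deviating to no certificate nets 21.
Unskilled: assigned no certificate, nets 21; deviating to the certificate nets 27 − 16 = 11.
The Skilled type gains 2 by deviating.

Skilled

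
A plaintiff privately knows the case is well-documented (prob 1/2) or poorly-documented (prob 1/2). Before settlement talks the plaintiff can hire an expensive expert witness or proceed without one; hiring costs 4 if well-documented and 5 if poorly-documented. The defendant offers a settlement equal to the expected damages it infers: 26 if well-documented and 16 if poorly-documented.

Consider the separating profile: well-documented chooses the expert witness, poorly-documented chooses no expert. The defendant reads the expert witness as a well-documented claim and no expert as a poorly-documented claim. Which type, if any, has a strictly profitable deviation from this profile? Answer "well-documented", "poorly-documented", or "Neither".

poorly-documented

The expert witness pays 26; no expert pays 16.
well-documented: assigned the expert witness, nets 26 − 4 = 22; deviating to no expert nets 16.
poorly-documented: assigned no expert, nets 16; deviating to the expert witness nets 26 − 5 = 21.
The poorly-documented type gains 5 by deviating.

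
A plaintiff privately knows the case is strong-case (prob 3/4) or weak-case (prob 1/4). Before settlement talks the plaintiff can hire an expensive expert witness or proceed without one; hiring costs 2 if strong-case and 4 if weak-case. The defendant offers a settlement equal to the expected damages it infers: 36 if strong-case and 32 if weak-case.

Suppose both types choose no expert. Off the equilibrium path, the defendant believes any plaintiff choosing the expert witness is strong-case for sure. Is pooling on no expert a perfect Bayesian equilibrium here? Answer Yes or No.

On path, the defendant holds the prior and pays 3/4·36 + 1/4·32 = 35. Off path (the expert witness), believing strong-case, it pays 36.
strong-case: no expert nets 35; the expert witness nets 36 − 2 = 34. strong-case stays.
weak-case: no expert nets 35; the expert witness nets 36 − 4 = 32. weak-case stays.
No type deviates, so pooling is sustained.

Yes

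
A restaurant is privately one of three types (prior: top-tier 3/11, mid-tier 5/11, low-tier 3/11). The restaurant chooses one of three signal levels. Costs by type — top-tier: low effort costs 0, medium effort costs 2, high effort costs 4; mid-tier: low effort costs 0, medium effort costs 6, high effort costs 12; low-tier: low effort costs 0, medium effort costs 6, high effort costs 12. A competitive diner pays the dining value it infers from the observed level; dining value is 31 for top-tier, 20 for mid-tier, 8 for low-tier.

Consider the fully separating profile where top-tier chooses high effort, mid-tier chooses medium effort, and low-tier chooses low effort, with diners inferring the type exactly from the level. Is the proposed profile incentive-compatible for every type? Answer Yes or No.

Separating price premiums: high effort → 31, medium effort → 20, low effort → 8.
top-tier (assigned high effort): low effort: 8 − 0 = 8; medium effort: 20 − 2 = 18; high effort: 31 − 4 = 27. top-tier stays.
mid-tier (assigned medium effort): low effort: 8 − 0 = 8; medium effort: 20 − 6 = 14; high effort: 31 − 12 = 19. mid-tier prefers high effort.
low-tier (assigned low effort): low effort: 8 − 0 = 8; medium effort: 20 − 6 = 14; high effort: 31 − 12 = 19. low-tier prefers high effort.
At least one type deviates; the separating profile fails.

No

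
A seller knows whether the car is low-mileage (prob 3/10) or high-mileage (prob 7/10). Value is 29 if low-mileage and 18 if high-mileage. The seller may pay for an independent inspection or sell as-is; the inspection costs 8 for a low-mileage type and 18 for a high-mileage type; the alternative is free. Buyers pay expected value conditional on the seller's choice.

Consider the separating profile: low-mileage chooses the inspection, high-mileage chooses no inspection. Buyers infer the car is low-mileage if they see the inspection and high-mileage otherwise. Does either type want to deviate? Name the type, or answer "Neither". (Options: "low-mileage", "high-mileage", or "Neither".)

The inspection pays 29; no inspection pays 18.
low-mileage: assigned the inspection, nets 29 − 8 = 21; deviating to no inspection nets 18.
high-mileage: assigned no inspection, nets 18; deviating to the inspection nets 29 − 18 = 11.
Both types strictly prefer their assigned action; no profitable deviation.

Neither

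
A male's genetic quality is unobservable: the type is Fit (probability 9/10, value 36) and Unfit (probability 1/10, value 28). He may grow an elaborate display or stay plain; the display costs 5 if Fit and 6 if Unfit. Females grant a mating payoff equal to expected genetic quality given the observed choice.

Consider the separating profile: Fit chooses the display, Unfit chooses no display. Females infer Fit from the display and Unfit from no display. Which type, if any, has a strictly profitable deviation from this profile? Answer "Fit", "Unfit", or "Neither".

Unfit

The display pays 36; no display pays 28.
Fit: assigned the display, nets 36 − 5 = 31; deviating to no display nets 28.
Unfit: assigned no display, nets 28; deviating to the display nets 36 − 6 = 30.
The Unfit type gains 2 by deviating.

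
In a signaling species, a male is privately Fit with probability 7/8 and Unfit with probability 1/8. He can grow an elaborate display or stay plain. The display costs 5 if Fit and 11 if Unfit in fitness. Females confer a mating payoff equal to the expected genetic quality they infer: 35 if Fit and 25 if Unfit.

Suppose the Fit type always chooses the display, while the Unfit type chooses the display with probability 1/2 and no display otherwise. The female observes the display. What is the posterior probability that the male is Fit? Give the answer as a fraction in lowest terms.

P(the display) = (7/8)·1 + (1/8)·(1/2) = 15/16.
By Bayes' rule, P(Fit | the display) = (7/8) / (15/16) = 14/15.

14/15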